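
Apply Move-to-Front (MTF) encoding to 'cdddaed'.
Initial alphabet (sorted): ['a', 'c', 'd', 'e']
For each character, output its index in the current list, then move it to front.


MTF encoding:
'c': index 1 in ['a', 'c', 'd', 'e'] -> ['c', 'a', 'd', 'e']
'd': index 2 in ['c', 'a', 'd', 'e'] -> ['d', 'c', 'a', 'e']
'd': index 0 in ['d', 'c', 'a', 'e'] -> ['d', 'c', 'a', 'e']
'd': index 0 in ['d', 'c', 'a', 'e'] -> ['d', 'c', 'a', 'e']
'a': index 2 in ['d', 'c', 'a', 'e'] -> ['a', 'd', 'c', 'e']
'e': index 3 in ['a', 'd', 'c', 'e'] -> ['e', 'a', 'd', 'c']
'd': index 2 in ['e', 'a', 'd', 'c'] -> ['d', 'e', 'a', 'c']


Output: [1, 2, 0, 0, 2, 3, 2]


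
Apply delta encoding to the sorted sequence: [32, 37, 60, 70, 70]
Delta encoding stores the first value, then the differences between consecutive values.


First value: 32
Deltas:
  37 - 32 = 5
  60 - 37 = 23
  70 - 60 = 10
  70 - 70 = 0


Delta encoded: [32, 5, 23, 10, 0]


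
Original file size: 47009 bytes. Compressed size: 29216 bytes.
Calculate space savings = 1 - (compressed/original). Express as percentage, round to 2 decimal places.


ratio = compressed/original = 29216/47009 = 0.621498
savings = 1 - ratio = 1 - 0.621498 = 0.378502
as a percentage: 0.378502 * 100 = 37.85%

Space savings = 1 - 29216/47009 = 37.85%


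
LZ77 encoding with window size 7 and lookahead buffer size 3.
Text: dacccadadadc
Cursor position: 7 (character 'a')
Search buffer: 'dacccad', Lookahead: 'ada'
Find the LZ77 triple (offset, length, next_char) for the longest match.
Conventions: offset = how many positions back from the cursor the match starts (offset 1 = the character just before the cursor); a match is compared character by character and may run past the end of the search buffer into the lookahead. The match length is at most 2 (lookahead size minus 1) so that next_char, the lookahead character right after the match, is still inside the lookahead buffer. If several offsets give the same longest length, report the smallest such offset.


Try each offset into the search buffer:
  offset=1 (pos 6, char 'd'): match length 0
  offset=2 (pos 5, char 'a'): match length 2
  offset=3 (pos 4, char 'c'): match length 0
  offset=4 (pos 3, char 'c'): match length 0
  offset=5 (pos 2, char 'c'): match length 0
  offset=6 (pos 1, char 'a'): match length 1
  offset=7 (pos 0, char 'd'): match length 0
Longest match has length 2 at offset 2.
next_char = character at position 7 + 2 = 9 -> 'a'

Best match: offset=2, length=2 (matching 'ad' starting at position 5)
LZ77 triple: (2, 2, 'a')


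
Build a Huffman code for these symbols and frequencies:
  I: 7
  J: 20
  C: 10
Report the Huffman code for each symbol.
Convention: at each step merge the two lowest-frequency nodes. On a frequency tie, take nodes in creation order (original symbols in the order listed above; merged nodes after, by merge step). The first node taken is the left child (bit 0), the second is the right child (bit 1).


Huffman tree construction:
Step 1: Merge I(7) + C(10) = 17
Step 2: Merge (I+C)(17) + J(20) = 37
Read each symbol's code off the tree from the root (left child = 0, right child = 1).

Codes:
  I: 00 (length 2)
  J: 1 (length 1)
  C: 01 (length 2)
Average code length: 54/37 = 1.4595 bits/symbol


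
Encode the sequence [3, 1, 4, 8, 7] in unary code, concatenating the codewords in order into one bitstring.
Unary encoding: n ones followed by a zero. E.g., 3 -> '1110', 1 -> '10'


Encode each number as n ones followed by a terminating 0:
  3 -> 1110 (4 bits)
  1 -> 10 (2 bits)
  4 -> 11110 (5 bits)
  8 -> 111111110 (9 bits)
  7 -> 11111110 (8 bits)
Total length = 4 + 2 + 5 + 9 + 8 = 28 bits.

Unary([3, 1, 4, 8, 7]) = 1110101111011111111011111110 (28 bits)


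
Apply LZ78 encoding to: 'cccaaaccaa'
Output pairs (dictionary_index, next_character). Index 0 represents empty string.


LZ78 encoding steps:
Dictionary: {0: ''}
Step 1: w='' (idx 0), next='c' -> output (0, 'c'), add 'c' as idx 1
Step 2: w='c' (idx 1), next='c' -> output (1, 'c'), add 'cc' as idx 2
Step 3: w='' (idx 0), next='a' -> output (0, 'a'), add 'a' as idx 3
Step 4: w='a' (idx 3), next='a' -> output (3, 'a'), add 'aa' as idx 4
Step 5: w='cc' (idx 2), next='a' -> output (2, 'a'), add 'cca' as idx 5
Step 6: w='a' (idx 3), end of input -> output (3, '')


Encoded: [(0, 'c'), (1, 'c'), (0, 'a'), (3, 'a'), (2, 'a'), (3, '')]


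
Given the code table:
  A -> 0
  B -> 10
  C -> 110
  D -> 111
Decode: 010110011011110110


Decoding:
0 -> A
10 -> B
110 -> C
0 -> A
110 -> C
111 -> D
10 -> B
110 -> C


Result: ABCACDBC


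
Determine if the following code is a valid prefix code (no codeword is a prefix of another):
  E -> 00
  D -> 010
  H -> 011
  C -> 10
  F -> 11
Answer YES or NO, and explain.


Checking each pair (does one codeword prefix another?):
  E='00' vs D='010': no prefix
  E='00' vs H='011': no prefix
  E='00' vs C='10': no prefix
  E='00' vs F='11': no prefix
  D='010' vs E='00': no prefix
  D='010' vs H='011': no prefix
  D='010' vs C='10': no prefix
  D='010' vs F='11': no prefix
  H='011' vs E='00': no prefix
  H='011' vs D='010': no prefix
  H='011' vs C='10': no prefix
  H='011' vs F='11': no prefix
  C='10' vs E='00': no prefix
  C='10' vs D='010': no prefix
  C='10' vs H='011': no prefix
  C='10' vs F='11': no prefix
  F='11' vs E='00': no prefix
  F='11' vs D='010': no prefix
  F='11' vs H='011': no prefix
  F='11' vs C='10': no prefix
No violation found over all pairs.

YES -- this is a valid prefix code. No codeword is a prefix of any other codeword.


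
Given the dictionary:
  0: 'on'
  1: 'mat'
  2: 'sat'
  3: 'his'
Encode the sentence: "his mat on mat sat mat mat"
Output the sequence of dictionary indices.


Look up each word in the dictionary:
  'his' -> 3
  'mat' -> 1
  'on' -> 0
  'mat' -> 1
  'sat' -> 2
  'mat' -> 1
  'mat' -> 1

Encoded: [3, 1, 0, 1, 2, 1, 1]


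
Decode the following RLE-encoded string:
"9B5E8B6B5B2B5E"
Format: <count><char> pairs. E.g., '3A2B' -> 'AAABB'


Expanding each <count><char> pair:
  9B -> 'BBBBBBBBB'
  5E -> 'EEEEE'
  8B -> 'BBBBBBBB'
  6B -> 'BBBBBB'
  5B -> 'BBBBB'
  2B -> 'BB'
  5E -> 'EEEEE'

Decoded = BBBBBBBBBEEEEEBBBBBBBBBBBBBBBBBBBBBEEEEE


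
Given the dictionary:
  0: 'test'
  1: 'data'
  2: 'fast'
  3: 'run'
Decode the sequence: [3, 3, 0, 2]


Look up each index in the dictionary:
  3 -> 'run'
  3 -> 'run'
  0 -> 'test'
  2 -> 'fast'

Decoded: "run run test fast"


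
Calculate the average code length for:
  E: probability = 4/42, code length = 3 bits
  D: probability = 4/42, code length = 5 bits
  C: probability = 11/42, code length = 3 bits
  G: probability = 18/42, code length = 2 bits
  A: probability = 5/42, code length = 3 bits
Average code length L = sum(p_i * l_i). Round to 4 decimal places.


Weighted contributions p_i * l_i:
  E: (4/42) * 3 = 12/42
  D: (4/42) * 5 = 20/42
  C: (11/42) * 3 = 33/42
  G: (18/42) * 2 = 36/42
  A: (5/42) * 3 = 15/42
Sum = (12 + 20 + 33 + 36 + 15)/42 = 116/42

L = 116/42 = 2.7619 bits/symbol


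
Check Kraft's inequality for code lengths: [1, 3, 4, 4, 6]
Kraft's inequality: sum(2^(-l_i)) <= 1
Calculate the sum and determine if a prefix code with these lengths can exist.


Sum = 2^(-1) + 2^(-3) + 2^(-4) + 2^(-4) + 2^(-6)
    = 0.5 + 0.125 + 0.0625 + 0.0625 + 0.015625
    = 49/64 = 0.765625
Since 0.765625 <= 1, Kraft's inequality IS satisfied.
A prefix code with these lengths CAN exist.

Kraft sum = 0.765625. Satisfied.


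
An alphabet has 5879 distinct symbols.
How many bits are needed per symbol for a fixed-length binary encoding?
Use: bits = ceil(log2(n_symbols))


log2(5879) = 12.5214
Bracket: 2^12 = 4096 < 5879 <= 2^13 = 8192
So ceil(log2(5879)) = 13

bits = ceil(log2(5879)) = ceil(12.5214) = 13 bits


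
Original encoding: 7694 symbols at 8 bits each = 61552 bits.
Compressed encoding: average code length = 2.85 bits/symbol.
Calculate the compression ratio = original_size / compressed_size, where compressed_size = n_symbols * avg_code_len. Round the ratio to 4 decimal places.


original_size = n_symbols * orig_bits = 7694 * 8 = 61552 bits
compressed_size = n_symbols * avg_code_len = 7694 * 2.85 = 21927.9 bits
ratio = original_size / compressed_size = 61552 / 21927.9 = 2.807

Compression ratio = 2.807


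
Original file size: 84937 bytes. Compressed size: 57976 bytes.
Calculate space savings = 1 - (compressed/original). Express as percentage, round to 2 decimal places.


ratio = compressed/original = 57976/84937 = 0.682576
savings = 1 - ratio = 1 - 0.682576 = 0.317424
as a percentage: 0.317424 * 100 = 31.74%

Space savings = 1 - 57976/84937 = 31.74%


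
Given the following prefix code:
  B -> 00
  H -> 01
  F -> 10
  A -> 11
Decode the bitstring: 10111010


Decoding step by step:
Bits 10 -> F
Bits 11 -> A
Bits 10 -> F
Bits 10 -> F


Decoded message: FAFF


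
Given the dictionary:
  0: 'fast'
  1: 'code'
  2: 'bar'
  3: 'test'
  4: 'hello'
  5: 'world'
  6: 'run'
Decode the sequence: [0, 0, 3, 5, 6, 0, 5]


Look up each index in the dictionary:
  0 -> 'fast'
  0 -> 'fast'
  3 -> 'test'
  5 -> 'world'
  6 -> 'run'
  0 -> 'fast'
  5 -> 'world'

Decoded: "fast fast test world run fast world"


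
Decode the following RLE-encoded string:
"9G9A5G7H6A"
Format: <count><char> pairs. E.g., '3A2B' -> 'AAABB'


Expanding each <count><char> pair:
  9G -> 'GGGGGGGGG'
  9A -> 'AAAAAAAAA'
  5G -> 'GGGGG'
  7H -> 'HHHHHHH'
  6A -> 'AAAAAA'

Decoded = GGGGGGGGGAAAAAAAAAGGGGGHHHHHHHAAAAAA


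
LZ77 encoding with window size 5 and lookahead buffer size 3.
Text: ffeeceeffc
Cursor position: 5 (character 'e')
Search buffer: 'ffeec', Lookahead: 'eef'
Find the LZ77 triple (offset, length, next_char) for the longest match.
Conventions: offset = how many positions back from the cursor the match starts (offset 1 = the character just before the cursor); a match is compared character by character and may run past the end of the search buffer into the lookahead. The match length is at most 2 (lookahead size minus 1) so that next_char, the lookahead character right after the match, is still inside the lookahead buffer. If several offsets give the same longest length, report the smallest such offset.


Try each offset into the search buffer:
  offset=1 (pos 4, char 'c'): match length 0
  offset=2 (pos 3, char 'e'): match length 1
  offset=3 (pos 2, char 'e'): match length 2
  offset=4 (pos 1, char 'f'): match length 0
  offset=5 (pos 0, char 'f'): match length 0
Longest match has length 2 at offset 3.
next_char = character at position 5 + 2 = 7 -> 'f'

Best match: offset=3, length=2 (matching 'ee' starting at position 2)
LZ77 triple: (3, 2, 'f')


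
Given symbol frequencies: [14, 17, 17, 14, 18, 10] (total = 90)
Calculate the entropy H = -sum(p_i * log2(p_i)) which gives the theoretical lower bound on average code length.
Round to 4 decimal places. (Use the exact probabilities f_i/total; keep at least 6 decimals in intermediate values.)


Per-symbol terms -p_i * log2(p_i) with p_i = f_i/90:
  p = 14/90 = 0.155556: log2(p) = -2.684498, -p*log2(p) = 0.417589
  p = 17/90 = 0.188889: log2(p) = -2.404390, -p*log2(p) = 0.454163
  p = 17/90 = 0.188889: log2(p) = -2.404390, -p*log2(p) = 0.454163
  p = 14/90 = 0.155556: log2(p) = -2.684498, -p*log2(p) = 0.417589
  p = 18/90 = 0.200000: log2(p) = -2.321928, -p*log2(p) = 0.464386
  p = 10/90 = 0.111111: log2(p) = -3.169925, -p*log2(p) = 0.352214
H = 0.417589 + 0.454163 + 0.454163 + 0.417589 + 0.464386 + 0.352214 = 2.560104

H = 2.5601 bits/symbol


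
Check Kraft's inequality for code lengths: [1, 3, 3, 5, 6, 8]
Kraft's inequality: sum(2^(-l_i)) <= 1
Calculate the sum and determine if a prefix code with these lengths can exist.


Sum = 2^(-1) + 2^(-3) + 2^(-3) + 2^(-5) + 2^(-6) + 2^(-8)
    = 0.5 + 0.125 + 0.125 + 0.03125 + 0.015625 + 0.00390625
    = 205/256 = 0.80078125
Since 0.80078125 <= 1, Kraft's inequality IS satisfied.
A prefix code with these lengths CAN exist.

Kraft sum = 0.80078125. Satisfied.


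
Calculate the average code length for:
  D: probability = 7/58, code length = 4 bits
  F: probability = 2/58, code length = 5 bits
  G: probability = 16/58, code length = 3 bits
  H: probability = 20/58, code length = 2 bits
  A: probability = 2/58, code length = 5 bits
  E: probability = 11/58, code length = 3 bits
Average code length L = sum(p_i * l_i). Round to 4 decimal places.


Weighted contributions p_i * l_i:
  D: (7/58) * 4 = 28/58
  F: (2/58) * 5 = 10/58
  G: (16/58) * 3 = 48/58
  H: (20/58) * 2 = 40/58
  A: (2/58) * 5 = 10/58
  E: (11/58) * 3 = 33/58
Sum = (28 + 10 + 48 + 40 + 10 + 33)/58 = 169/58

L = 169/58 = 2.9138 bits/symbol


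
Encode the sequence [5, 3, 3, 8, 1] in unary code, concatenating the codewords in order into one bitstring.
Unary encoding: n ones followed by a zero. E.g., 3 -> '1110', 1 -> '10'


Encode each number as n ones followed by a terminating 0:
  5 -> 111110 (6 bits)
  3 -> 1110 (4 bits)
  3 -> 1110 (4 bits)
  8 -> 111111110 (9 bits)
  1 -> 10 (2 bits)
Total length = 6 + 4 + 4 + 9 + 2 = 25 bits.

Unary([5, 3, 3, 8, 1]) = 1111101110111011111111010 (25 bits)


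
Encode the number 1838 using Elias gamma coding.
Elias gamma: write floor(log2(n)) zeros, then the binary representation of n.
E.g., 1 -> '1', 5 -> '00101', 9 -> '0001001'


num_bits = floor(log2(1838)) + 1 = 11
leading_zeros = num_bits - 1 = 10
binary(1838) = 11100101110

Elias gamma(1838) = '0000000000' + '11100101110' = 000000000011100101110 (21 bits)


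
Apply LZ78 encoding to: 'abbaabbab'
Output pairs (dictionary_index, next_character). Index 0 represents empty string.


LZ78 encoding steps:
Dictionary: {0: ''}
Step 1: w='' (idx 0), next='a' -> output (0, 'a'), add 'a' as idx 1
Step 2: w='' (idx 0), next='b' -> output (0, 'b'), add 'b' as idx 2
Step 3: w='b' (idx 2), next='a' -> output (2, 'a'), add 'ba' as idx 3
Step 4: w='a' (idx 1), next='b' -> output (1, 'b'), add 'ab' as idx 4
Step 5: w='ba' (idx 3), next='b' -> output (3, 'b'), add 'bab' as idx 5


Encoded: [(0, 'a'), (0, 'b'), (2, 'a'), (1, 'b'), (3, 'b')]


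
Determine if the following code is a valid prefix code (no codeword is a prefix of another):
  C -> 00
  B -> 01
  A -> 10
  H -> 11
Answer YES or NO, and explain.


Checking each pair (does one codeword prefix another?):
  C='00' vs B='01': no prefix
  C='00' vs A='10': no prefix
  C='00' vs H='11': no prefix
  B='01' vs C='00': no prefix
  B='01' vs A='10': no prefix
  B='01' vs H='11': no prefix
  A='10' vs C='00': no prefix
  A='10' vs B='01': no prefix
  A='10' vs H='11': no prefix
  H='11' vs C='00': no prefix
  H='11' vs B='01': no prefix
  H='11' vs A='10': no prefix
No violation found over all pairs.

YES -- this is a valid prefix code. No codeword is a prefix of any other codeword.


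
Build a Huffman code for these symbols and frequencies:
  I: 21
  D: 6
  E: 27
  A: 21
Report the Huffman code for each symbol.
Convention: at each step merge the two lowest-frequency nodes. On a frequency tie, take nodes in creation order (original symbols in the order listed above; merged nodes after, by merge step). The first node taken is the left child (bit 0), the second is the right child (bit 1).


Huffman tree construction:
Step 1: Merge D(6) + I(21) = 27
Step 2: Merge A(21) + E(27) = 48
Step 3: Merge (D+I)(27) + (A+E)(48) = 75
Read each symbol's code off the tree from the root (left child = 0, right child = 1).

Codes:
  I: 01 (length 2)
  D: 00 (length 2)
  E: 11 (length 2)
  A: 10 (length 2)
Average code length: 150/75 = 2.0000 bits/symbol


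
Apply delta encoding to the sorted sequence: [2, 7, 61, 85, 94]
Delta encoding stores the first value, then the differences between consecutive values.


First value: 2
Deltas:
  7 - 2 = 5
  61 - 7 = 54
  85 - 61 = 24
  94 - 85 = 9


Delta encoded: [2, 5, 54, 24, 9]


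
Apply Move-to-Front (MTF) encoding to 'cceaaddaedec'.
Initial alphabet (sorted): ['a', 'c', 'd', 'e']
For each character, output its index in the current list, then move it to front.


MTF encoding:
'c': index 1 in ['a', 'c', 'd', 'e'] -> ['c', 'a', 'd', 'e']
'c': index 0 in ['c', 'a', 'd', 'e'] -> ['c', 'a', 'd', 'e']
'e': index 3 in ['c', 'a', 'd', 'e'] -> ['e', 'c', 'a', 'd']
'a': index 2 in ['e', 'c', 'a', 'd'] -> ['a', 'e', 'c', 'd']
'a': index 0 in ['a', 'e', 'c', 'd'] -> ['a', 'e', 'c', 'd']
'd': index 3 in ['a', 'e', 'c', 'd'] -> ['d', 'a', 'e', 'c']
'd': index 0 in ['d', 'a', 'e', 'c'] -> ['d', 'a', 'e', 'c']
'a': index 1 in ['d', 'a', 'e', 'c'] -> ['a', 'd', 'e', 'c']
'e': index 2 in ['a', 'd', 'e', 'c'] -> ['e', 'a', 'd', 'c']
'd': index 2 in ['e', 'a', 'd', 'c'] -> ['d', 'e', 'a', 'c']
'e': index 1 in ['d', 'e', 'a', 'c'] -> ['e', 'd', 'a', 'c']
'c': index 3 in ['e', 'd', 'a', 'c'] -> ['c', 'e', 'd', 'a']


Output: [1, 0, 3, 2, 0, 3, 0, 1, 2, 2, 1, 3]


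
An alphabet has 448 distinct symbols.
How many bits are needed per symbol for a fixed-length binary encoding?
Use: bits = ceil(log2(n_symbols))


log2(448) = 8.8074
Bracket: 2^8 = 256 < 448 <= 2^9 = 512
So ceil(log2(448)) = 9

bits = ceil(log2(448)) = ceil(8.8074) = 9 bits


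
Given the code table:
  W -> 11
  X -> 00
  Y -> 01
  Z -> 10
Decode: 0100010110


Decoding:
01 -> Y
00 -> X
01 -> Y
01 -> Y
10 -> Z


Result: YXYYZ


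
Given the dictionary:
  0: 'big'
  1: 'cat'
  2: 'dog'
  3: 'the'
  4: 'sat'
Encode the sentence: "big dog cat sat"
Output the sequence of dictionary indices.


Look up each word in the dictionary:
  'big' -> 0
  'dog' -> 2
  'cat' -> 1
  'sat' -> 4

Encoded: [0, 2, 1, 4]


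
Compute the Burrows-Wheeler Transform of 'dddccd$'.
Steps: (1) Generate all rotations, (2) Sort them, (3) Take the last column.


Rotations (sorted):
  0: $dddccd -> last char: d
  1: ccd$ddd -> last char: d
  2: cd$dddc -> last char: c
  3: d$dddcc -> last char: c
  4: dccd$dd -> last char: d
  5: ddccd$d -> last char: d
  6: dddccd$ -> last char: $


BWT = ddccdd$


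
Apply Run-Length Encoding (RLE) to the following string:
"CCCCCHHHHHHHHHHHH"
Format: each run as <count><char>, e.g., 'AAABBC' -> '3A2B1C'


Scanning runs left to right:
  i=0: run of 'C' x 5 -> '5C'
  i=5: run of 'H' x 12 -> '12H'

RLE = 5C12H


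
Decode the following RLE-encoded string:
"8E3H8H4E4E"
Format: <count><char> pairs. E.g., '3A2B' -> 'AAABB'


Expanding each <count><char> pair:
  8E -> 'EEEEEEEE'
  3H -> 'HHH'
  8H -> 'HHHHHHHH'
  4E -> 'EEEE'
  4E -> 'EEEE'

Decoded = EEEEEEEEHHHHHHHHHHHEEEEEEEE


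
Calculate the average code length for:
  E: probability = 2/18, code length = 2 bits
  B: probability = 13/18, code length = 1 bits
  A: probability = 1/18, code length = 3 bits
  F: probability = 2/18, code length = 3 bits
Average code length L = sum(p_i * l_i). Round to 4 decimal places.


Weighted contributions p_i * l_i:
  E: (2/18) * 2 = 4/18
  B: (13/18) * 1 = 13/18
  A: (1/18) * 3 = 3/18
  F: (2/18) * 3 = 6/18
Sum = (4 + 13 + 3 + 6)/18 = 26/18

L = 26/18 = 1.4444 bits/symbol


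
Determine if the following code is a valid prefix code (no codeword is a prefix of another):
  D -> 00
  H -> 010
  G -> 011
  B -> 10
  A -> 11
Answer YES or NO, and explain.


Checking each pair (does one codeword prefix another?):
  D='00' vs H='010': no prefix
  D='00' vs G='011': no prefix
  D='00' vs B='10': no prefix
  D='00' vs A='11': no prefix
  H='010' vs D='00': no prefix
  H='010' vs G='011': no prefix
  H='010' vs B='10': no prefix
  H='010' vs A='11': no prefix
  G='011' vs D='00': no prefix
  G='011' vs H='010': no prefix
  G='011' vs B='10': no prefix
  G='011' vs A='11': no prefix
  B='10' vs D='00': no prefix
  B='10' vs H='010': no prefix
  B='10' vs G='011': no prefix
  B='10' vs A='11': no prefix
  A='11' vs D='00': no prefix
  A='11' vs H='010': no prefix
  A='11' vs G='011': no prefix
  A='11' vs B='10': no prefix
No violation found over all pairs.

YES -- this is a valid prefix code. No codeword is a prefix of any other codeword.


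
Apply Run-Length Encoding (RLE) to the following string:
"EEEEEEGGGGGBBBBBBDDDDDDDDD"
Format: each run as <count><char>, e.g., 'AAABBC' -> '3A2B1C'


Scanning runs left to right:
  i=0: run of 'E' x 6 -> '6E'
  i=6: run of 'G' x 5 -> '5G'
  i=11: run of 'B' x 6 -> '6B'
  i=17: run of 'D' x 9 -> '9D'

RLE = 6E5G6B9D


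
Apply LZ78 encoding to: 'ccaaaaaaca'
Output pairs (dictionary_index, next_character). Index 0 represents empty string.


LZ78 encoding steps:
Dictionary: {0: ''}
Step 1: w='' (idx 0), next='c' -> output (0, 'c'), add 'c' as idx 1
Step 2: w='c' (idx 1), next='a' -> output (1, 'a'), add 'ca' as idx 2
Step 3: w='' (idx 0), next='a' -> output (0, 'a'), add 'a' as idx 3
Step 4: w='a' (idx 3), next='a' -> output (3, 'a'), add 'aa' as idx 4
Step 5: w='aa' (idx 4), next='c' -> output (4, 'c'), add 'aac' as idx 5
Step 6: w='a' (idx 3), end of input -> output (3, '')


Encoded: [(0, 'c'), (1, 'a'), (0, 'a'), (3, 'a'), (4, 'c'), (3, '')]


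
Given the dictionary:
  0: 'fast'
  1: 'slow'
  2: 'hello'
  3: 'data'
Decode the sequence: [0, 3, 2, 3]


Look up each index in the dictionary:
  0 -> 'fast'
  3 -> 'data'
  2 -> 'hello'
  3 -> 'data'

Decoded: "fast data hello data"


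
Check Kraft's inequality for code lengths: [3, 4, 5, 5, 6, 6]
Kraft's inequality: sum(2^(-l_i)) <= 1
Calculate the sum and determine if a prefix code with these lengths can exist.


Sum = 2^(-3) + 2^(-4) + 2^(-5) + 2^(-5) + 2^(-6) + 2^(-6)
    = 0.125 + 0.0625 + 0.03125 + 0.03125 + 0.015625 + 0.015625
    = 18/64 = 0.28125
Since 0.28125 <= 1, Kraft's inequality IS satisfied.
A prefix code with these lengths CAN exist.

Kraft sum = 0.28125. Satisfied.


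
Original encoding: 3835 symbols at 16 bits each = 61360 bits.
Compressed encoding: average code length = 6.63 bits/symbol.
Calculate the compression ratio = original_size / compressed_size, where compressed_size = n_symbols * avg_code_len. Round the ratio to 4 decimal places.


original_size = n_symbols * orig_bits = 3835 * 16 = 61360 bits
compressed_size = n_symbols * avg_code_len = 3835 * 6.63 = 25426.05 bits
ratio = original_size / compressed_size = 61360 / 25426.05 = 2.4133

Compression ratio = 2.4133


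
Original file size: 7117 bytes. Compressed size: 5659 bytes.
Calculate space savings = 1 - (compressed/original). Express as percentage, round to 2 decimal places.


ratio = compressed/original = 5659/7117 = 0.795138
savings = 1 - ratio = 1 - 0.795138 = 0.204862
as a percentage: 0.204862 * 100 = 20.49%

Space savings = 1 - 5659/7117 = 20.49%


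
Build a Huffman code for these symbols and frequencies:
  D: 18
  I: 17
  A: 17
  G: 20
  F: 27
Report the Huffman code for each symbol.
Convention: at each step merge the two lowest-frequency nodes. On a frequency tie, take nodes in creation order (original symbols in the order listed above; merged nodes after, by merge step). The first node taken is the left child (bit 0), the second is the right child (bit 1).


Huffman tree construction:
Step 1: Merge I(17) + A(17) = 34
Step 2: Merge D(18) + G(20) = 38
Step 3: Merge F(27) + (I+A)(34) = 61
Step 4: Merge (D+G)(38) + (F+(I+A))(61) = 99
Read each symbol's code off the tree from the root (left child = 0, right child = 1).

Codes:
  D: 00 (length 2)
  I: 110 (length 3)
  A: 111 (length 3)
  G: 01 (length 2)
  F: 10 (length 2)
Average code length: 232/99 = 2.3434 bits/symbol


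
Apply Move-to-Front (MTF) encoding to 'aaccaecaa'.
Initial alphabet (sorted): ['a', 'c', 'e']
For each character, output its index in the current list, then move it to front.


MTF encoding:
'a': index 0 in ['a', 'c', 'e'] -> ['a', 'c', 'e']
'a': index 0 in ['a', 'c', 'e'] -> ['a', 'c', 'e']
'c': index 1 in ['a', 'c', 'e'] -> ['c', 'a', 'e']
'c': index 0 in ['c', 'a', 'e'] -> ['c', 'a', 'e']
'a': index 1 in ['c', 'a', 'e'] -> ['a', 'c', 'e']
'e': index 2 in ['a', 'c', 'e'] -> ['e', 'a', 'c']
'c': index 2 in ['e', 'a', 'c'] -> ['c', 'e', 'a']
'a': index 2 in ['c', 'e', 'a'] -> ['a', 'c', 'e']
'a': index 0 in ['a', 'c', 'e'] -> ['a', 'c', 'e']


Output: [0, 0, 1, 0, 1, 2, 2, 2, 0]


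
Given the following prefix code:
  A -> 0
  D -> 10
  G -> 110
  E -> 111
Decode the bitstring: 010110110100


Decoding step by step:
Bits 0 -> A
Bits 10 -> D
Bits 110 -> G
Bits 110 -> G
Bits 10 -> D
Bits 0 -> A


Decoded message: ADGGDA


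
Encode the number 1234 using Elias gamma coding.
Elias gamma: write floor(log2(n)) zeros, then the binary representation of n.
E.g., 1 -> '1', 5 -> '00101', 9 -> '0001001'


num_bits = floor(log2(1234)) + 1 = 11
leading_zeros = num_bits - 1 = 10
binary(1234) = 10011010010

Elias gamma(1234) = '0000000000' + '10011010010' = 000000000010011010010 (21 bits)


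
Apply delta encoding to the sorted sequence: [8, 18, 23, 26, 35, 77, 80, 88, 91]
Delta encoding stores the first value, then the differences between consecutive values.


First value: 8
Deltas:
  18 - 8 = 10
  23 - 18 = 5
  26 - 23 = 3
  35 - 26 = 9
  77 - 35 = 42
  80 - 77 = 3
  88 - 80 = 8
  91 - 88 = 3


Delta encoded: [8, 10, 5, 3, 9, 42, 3, 8, 3]


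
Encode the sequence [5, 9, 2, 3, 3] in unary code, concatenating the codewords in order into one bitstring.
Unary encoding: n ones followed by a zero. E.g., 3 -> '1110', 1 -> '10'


Encode each number as n ones followed by a terminating 0:
  5 -> 111110 (6 bits)
  9 -> 1111111110 (10 bits)
  2 -> 110 (3 bits)
  3 -> 1110 (4 bits)
  3 -> 1110 (4 bits)
Total length = 6 + 10 + 3 + 4 + 4 = 27 bits.

Unary([5, 9, 2, 3, 3]) = 111110111111111011011101110 (27 bits)


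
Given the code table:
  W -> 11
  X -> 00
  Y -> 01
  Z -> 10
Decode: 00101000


Decoding:
00 -> X
10 -> Z
10 -> Z
00 -> X


Result: XZZX


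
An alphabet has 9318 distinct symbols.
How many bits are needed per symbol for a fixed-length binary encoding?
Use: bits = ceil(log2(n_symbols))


log2(9318) = 13.1858
Bracket: 2^13 = 8192 < 9318 <= 2^14 = 16384
So ceil(log2(9318)) = 14

bits = ceil(log2(9318)) = ceil(13.1858) = 14 bits


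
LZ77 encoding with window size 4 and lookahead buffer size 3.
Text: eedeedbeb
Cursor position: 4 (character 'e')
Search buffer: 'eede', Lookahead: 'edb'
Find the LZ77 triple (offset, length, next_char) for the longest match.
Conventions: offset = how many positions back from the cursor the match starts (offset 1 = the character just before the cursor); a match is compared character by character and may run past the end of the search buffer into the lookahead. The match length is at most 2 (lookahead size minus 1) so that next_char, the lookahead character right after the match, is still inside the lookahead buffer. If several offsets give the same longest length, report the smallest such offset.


Try each offset into the search buffer:
  offset=1 (pos 3, char 'e'): match length 1
  offset=2 (pos 2, char 'd'): match length 0
  offset=3 (pos 1, char 'e'): match length 2
  offset=4 (pos 0, char 'e'): match length 1
Longest match has length 2 at offset 3.
next_char = character at position 4 + 2 = 6 -> 'b'

Best match: offset=3, length=2 (matching 'ed' starting at position 1)
LZ77 triple: (3, 2, 'b')


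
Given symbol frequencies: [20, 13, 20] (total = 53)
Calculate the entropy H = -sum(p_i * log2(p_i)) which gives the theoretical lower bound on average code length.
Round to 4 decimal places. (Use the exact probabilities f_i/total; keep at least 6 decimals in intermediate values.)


Per-symbol terms -p_i * log2(p_i) with p_i = f_i/53:
  p = 20/53 = 0.377358: log2(p) = -1.405992, -p*log2(p) = 0.530563
  p = 13/53 = 0.245283: log2(p) = -2.027481, -p*log2(p) = 0.497307
  p = 20/53 = 0.377358: log2(p) = -1.405992, -p*log2(p) = 0.530563
H = 0.530563 + 0.497307 + 0.530563 = 1.558433

H = 1.5584 bits/symbol


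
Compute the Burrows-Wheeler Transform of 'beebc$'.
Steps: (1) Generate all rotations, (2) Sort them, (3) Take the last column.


Rotations (sorted):
  0: $beebc -> last char: c
  1: bc$bee -> last char: e
  2: beebc$ -> last char: $
  3: c$beeb -> last char: b
  4: ebc$be -> last char: e
  5: eebc$b -> last char: b


BWT = ce$beb


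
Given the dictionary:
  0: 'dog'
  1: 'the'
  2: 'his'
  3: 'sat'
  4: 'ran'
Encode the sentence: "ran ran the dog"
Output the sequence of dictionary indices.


Look up each word in the dictionary:
  'ran' -> 4
  'ran' -> 4
  'the' -> 1
  'dog' -> 0

Encoded: [4, 4, 1, 0]


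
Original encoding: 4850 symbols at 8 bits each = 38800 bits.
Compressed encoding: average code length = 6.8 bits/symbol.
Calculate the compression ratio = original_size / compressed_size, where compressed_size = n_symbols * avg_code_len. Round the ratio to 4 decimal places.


original_size = n_symbols * orig_bits = 4850 * 8 = 38800 bits
compressed_size = n_symbols * avg_code_len = 4850 * 6.8 = 32980.0 bits
ratio = original_size / compressed_size = 38800 / 32980.0 = 1.1765

Compression ratio = 1.1765


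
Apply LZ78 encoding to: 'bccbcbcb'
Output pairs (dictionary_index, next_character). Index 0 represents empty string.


LZ78 encoding steps:
Dictionary: {0: ''}
Step 1: w='' (idx 0), next='b' -> output (0, 'b'), add 'b' as idx 1
Step 2: w='' (idx 0), next='c' -> output (0, 'c'), add 'c' as idx 2
Step 3: w='c' (idx 2), next='b' -> output (2, 'b'), add 'cb' as idx 3
Step 4: w='cb' (idx 3), next='c' -> output (3, 'c'), add 'cbc' as idx 4
Step 5: w='b' (idx 1), end of input -> output (1, '')


Encoded: [(0, 'b'), (0, 'c'), (2, 'b'), (3, 'c'), (1, '')]


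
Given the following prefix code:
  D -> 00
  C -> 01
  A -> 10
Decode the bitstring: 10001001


Decoding step by step:
Bits 10 -> A
Bits 00 -> D
Bits 10 -> A
Bits 01 -> C


Decoded message: ADAC


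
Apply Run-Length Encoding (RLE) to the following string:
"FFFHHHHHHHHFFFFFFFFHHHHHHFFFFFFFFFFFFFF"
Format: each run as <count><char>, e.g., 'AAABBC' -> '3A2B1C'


Scanning runs left to right:
  i=0: run of 'F' x 3 -> '3F'
  i=3: run of 'H' x 8 -> '8H'
  i=11: run of 'F' x 8 -> '8F'
  i=19: run of 'H' x 6 -> '6H'
  i=25: run of 'F' x 14 -> '14F'

RLE = 3F8H8F6H14F


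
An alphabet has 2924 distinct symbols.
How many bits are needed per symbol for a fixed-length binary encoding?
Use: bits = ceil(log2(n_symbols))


log2(2924) = 11.5137
Bracket: 2^11 = 2048 < 2924 <= 2^12 = 4096
So ceil(log2(2924)) = 12

bits = ceil(log2(2924)) = ceil(11.5137) = 12 bits


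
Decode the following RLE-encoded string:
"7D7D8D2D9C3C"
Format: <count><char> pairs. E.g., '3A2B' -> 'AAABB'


Expanding each <count><char> pair:
  7D -> 'DDDDDDD'
  7D -> 'DDDDDDD'
  8D -> 'DDDDDDDD'
  2D -> 'DD'
  9C -> 'CCCCCCCCC'
  3C -> 'CCC'

Decoded = DDDDDDDDDDDDDDDDDDDDDDDDCCCCCCCCCCCC


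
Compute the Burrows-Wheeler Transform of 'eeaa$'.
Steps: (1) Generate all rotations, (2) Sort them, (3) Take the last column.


Rotations (sorted):
  0: $eeaa -> last char: a
  1: a$eea -> last char: a
  2: aa$ee -> last char: e
  3: eaa$e -> last char: e
  4: eeaa$ -> last char: $


BWT = aaee$


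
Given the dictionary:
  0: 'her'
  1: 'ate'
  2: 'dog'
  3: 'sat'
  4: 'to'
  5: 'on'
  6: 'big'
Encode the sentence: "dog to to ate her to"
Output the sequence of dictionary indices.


Look up each word in the dictionary:
  'dog' -> 2
  'to' -> 4
  'to' -> 4
  'ate' -> 1
  'her' -> 0
  'to' -> 4

Encoded: [2, 4, 4, 1, 0, 4]


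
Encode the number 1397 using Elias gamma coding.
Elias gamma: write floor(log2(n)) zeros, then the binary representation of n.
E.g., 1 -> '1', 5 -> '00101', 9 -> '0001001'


num_bits = floor(log2(1397)) + 1 = 11
leading_zeros = num_bits - 1 = 10
binary(1397) = 10101110101

Elias gamma(1397) = '0000000000' + '10101110101' = 000000000010101110101 (21 bits)


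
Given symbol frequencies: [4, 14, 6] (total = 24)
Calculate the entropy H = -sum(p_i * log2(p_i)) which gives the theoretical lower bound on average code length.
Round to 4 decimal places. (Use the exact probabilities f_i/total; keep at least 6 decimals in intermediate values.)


Per-symbol terms -p_i * log2(p_i) with p_i = f_i/24:
  p = 4/24 = 0.166667: log2(p) = -2.584963, -p*log2(p) = 0.430827
  p = 14/24 = 0.583333: log2(p) = -0.777608, -p*log2(p) = 0.453604
  p = 6/24 = 0.250000: log2(p) = -2.000000, -p*log2(p) = 0.500000
H = 0.430827 + 0.453604 + 0.500000 = 1.384431

H = 1.3844 bits/symbol


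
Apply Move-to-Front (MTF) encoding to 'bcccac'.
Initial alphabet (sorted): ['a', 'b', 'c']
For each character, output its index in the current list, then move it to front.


MTF encoding:
'b': index 1 in ['a', 'b', 'c'] -> ['b', 'a', 'c']
'c': index 2 in ['b', 'a', 'c'] -> ['c', 'b', 'a']
'c': index 0 in ['c', 'b', 'a'] -> ['c', 'b', 'a']
'c': index 0 in ['c', 'b', 'a'] -> ['c', 'b', 'a']
'a': index 2 in ['c', 'b', 'a'] -> ['a', 'c', 'b']
'c': index 1 in ['a', 'c', 'b'] -> ['c', 'a', 'b']


Output: [1, 2, 0, 0, 2, 1]


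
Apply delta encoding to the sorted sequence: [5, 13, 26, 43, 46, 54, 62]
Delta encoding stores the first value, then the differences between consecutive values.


First value: 5
Deltas:
  13 - 5 = 8
  26 - 13 = 13
  43 - 26 = 17
  46 - 43 = 3
  54 - 46 = 8
  62 - 54 = 8


Delta encoded: [5, 8, 13, 17, 3, 8, 8]


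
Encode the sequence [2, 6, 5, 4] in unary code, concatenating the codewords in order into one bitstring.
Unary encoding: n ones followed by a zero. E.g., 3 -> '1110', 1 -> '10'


Encode each number as n ones followed by a terminating 0:
  2 -> 110 (3 bits)
  6 -> 1111110 (7 bits)
  5 -> 111110 (6 bits)
  4 -> 11110 (5 bits)
Total length = 3 + 7 + 6 + 5 = 21 bits.

Unary([2, 6, 5, 4]) = 110111111011111011110 (21 bits)


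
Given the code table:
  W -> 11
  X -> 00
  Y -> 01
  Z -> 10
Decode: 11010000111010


Decoding:
11 -> W
01 -> Y
00 -> X
00 -> X
11 -> W
10 -> Z
10 -> Z


Result: WYXXWZZ


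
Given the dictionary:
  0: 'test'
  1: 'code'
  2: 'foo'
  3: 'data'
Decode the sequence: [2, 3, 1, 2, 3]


Look up each index in the dictionary:
  2 -> 'foo'
  3 -> 'data'
  1 -> 'code'
  2 -> 'foo'
  3 -> 'data'

Decoded: "foo data code foo data"


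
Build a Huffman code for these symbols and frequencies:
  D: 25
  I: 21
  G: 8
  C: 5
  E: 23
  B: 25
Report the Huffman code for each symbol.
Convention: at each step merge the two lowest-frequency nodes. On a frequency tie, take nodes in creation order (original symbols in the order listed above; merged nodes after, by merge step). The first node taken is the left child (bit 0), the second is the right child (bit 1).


Huffman tree construction:
Step 1: Merge C(5) + G(8) = 13
Step 2: Merge (C+G)(13) + I(21) = 34
Step 3: Merge E(23) + D(25) = 48
Step 4: Merge B(25) + ((C+G)+I)(34) = 59
Step 5: Merge (E+D)(48) + (B+((C+G)+I))(59) = 107
Read each symbol's code off the tree from the root (left child = 0, right child = 1).

Codes:
  D: 01 (length 2)
  I: 111 (length 3)
  G: 1101 (length 4)
  C: 1100 (length 4)
  E: 00 (length 2)
  B: 10 (length 2)
Average code length: 261/107 = 2.4393 bits/symbol


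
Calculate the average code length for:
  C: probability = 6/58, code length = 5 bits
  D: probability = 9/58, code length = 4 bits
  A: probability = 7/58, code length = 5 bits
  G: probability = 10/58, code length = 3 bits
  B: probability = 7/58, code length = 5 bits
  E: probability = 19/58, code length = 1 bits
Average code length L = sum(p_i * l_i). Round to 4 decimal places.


Weighted contributions p_i * l_i:
  C: (6/58) * 5 = 30/58
  D: (9/58) * 4 = 36/58
  A: (7/58) * 5 = 35/58
  G: (10/58) * 3 = 30/58
  B: (7/58) * 5 = 35/58
  E: (19/58) * 1 = 19/58
Sum = (30 + 36 + 35 + 30 + 35 + 19)/58 = 185/58

L = 185/58 = 3.1897 bits/symbol


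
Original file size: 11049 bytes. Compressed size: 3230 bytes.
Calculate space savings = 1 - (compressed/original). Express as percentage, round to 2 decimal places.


ratio = compressed/original = 3230/11049 = 0.292334
savings = 1 - ratio = 1 - 0.292334 = 0.707666
as a percentage: 0.707666 * 100 = 70.77%

Space savings = 1 - 3230/11049 = 70.77%


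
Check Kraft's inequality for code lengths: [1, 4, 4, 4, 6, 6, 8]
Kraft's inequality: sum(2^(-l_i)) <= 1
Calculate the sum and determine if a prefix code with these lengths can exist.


Sum = 2^(-1) + 2^(-4) + 2^(-4) + 2^(-4) + 2^(-6) + 2^(-6) + 2^(-8)
    = 0.5 + 0.0625 + 0.0625 + 0.0625 + 0.015625 + 0.015625 + 0.00390625
    = 185/256 = 0.72265625
Since 0.72265625 <= 1, Kraft's inequality IS satisfied.
A prefix code with these lengths CAN exist.

Kraft sum = 0.72265625. Satisfied.


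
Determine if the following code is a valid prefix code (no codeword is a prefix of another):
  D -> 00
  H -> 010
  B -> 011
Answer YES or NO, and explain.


Checking each pair (does one codeword prefix another?):
  D='00' vs H='010': no prefix
  D='00' vs B='011': no prefix
  H='010' vs D='00': no prefix
  H='010' vs B='011': no prefix
  B='011' vs D='00': no prefix
  B='011' vs H='010': no prefix
No violation found over all pairs.

YES -- this is a valid prefix code. No codeword is a prefix of any other codeword.


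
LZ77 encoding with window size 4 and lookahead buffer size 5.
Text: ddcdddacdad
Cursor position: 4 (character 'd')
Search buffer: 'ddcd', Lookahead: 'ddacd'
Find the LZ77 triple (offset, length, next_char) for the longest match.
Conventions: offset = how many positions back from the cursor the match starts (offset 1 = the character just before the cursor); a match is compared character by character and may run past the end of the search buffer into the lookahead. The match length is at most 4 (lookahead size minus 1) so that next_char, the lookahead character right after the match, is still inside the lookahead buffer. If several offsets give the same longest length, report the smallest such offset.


Try each offset into the search buffer:
  offset=1 (pos 3, char 'd'): match length 2
  offset=2 (pos 2, char 'c'): match length 0
  offset=3 (pos 1, char 'd'): match length 1
  offset=4 (pos 0, char 'd'): match length 2
Longest match has length 2, found at offsets 1, 4; take the smallest, offset 1.
next_char = character at position 4 + 2 = 6 -> 'a'

Best match: offset=1, length=2 (matching 'dd' starting at position 3)
LZ77 triple: (1, 2, 'a')


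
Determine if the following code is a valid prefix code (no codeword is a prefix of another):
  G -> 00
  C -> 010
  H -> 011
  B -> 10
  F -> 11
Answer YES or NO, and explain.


Checking each pair (does one codeword prefix another?):
  G='00' vs C='010': no prefix
  G='00' vs H='011': no prefix
  G='00' vs B='10': no prefix
  G='00' vs F='11': no prefix
  C='010' vs G='00': no prefix
  C='010' vs H='011': no prefix
  C='010' vs B='10': no prefix
  C='010' vs F='11': no prefix
  H='011' vs G='00': no prefix
  H='011' vs C='010': no prefix
  H='011' vs B='10': no prefix
  H='011' vs F='11': no prefix
  B='10' vs G='00': no prefix
  B='10' vs C='010': no prefix
  B='10' vs H='011': no prefix
  B='10' vs F='11': no prefix
  F='11' vs G='00': no prefix
  F='11' vs C='010': no prefix
  F='11' vs H='011': no prefix
  F='11' vs B='10': no prefix
No violation found over all pairs.

YES -- this is a valid prefix code. No codeword is a prefix of any other codeword.


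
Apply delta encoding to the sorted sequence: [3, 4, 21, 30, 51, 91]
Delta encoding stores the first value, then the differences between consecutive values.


First value: 3
Deltas:
  4 - 3 = 1
  21 - 4 = 17
  30 - 21 = 9
  51 - 30 = 21
  91 - 51 = 40


Delta encoded: [3, 1, 17, 9, 21, 40]


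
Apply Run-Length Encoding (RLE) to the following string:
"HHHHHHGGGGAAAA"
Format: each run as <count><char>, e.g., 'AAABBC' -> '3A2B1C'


Scanning runs left to right:
  i=0: run of 'H' x 6 -> '6H'
  i=6: run of 'G' x 4 -> '4G'
  i=10: run of 'A' x 4 -> '4A'

RLE = 6H4G4A


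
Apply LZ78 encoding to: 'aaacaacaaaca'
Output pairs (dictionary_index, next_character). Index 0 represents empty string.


LZ78 encoding steps:
Dictionary: {0: ''}
Step 1: w='' (idx 0), next='a' -> output (0, 'a'), add 'a' as idx 1
Step 2: w='a' (idx 1), next='a' -> output (1, 'a'), add 'aa' as idx 2
Step 3: w='' (idx 0), next='c' -> output (0, 'c'), add 'c' as idx 3
Step 4: w='aa' (idx 2), next='c' -> output (2, 'c'), add 'aac' as idx 4
Step 5: w='aa' (idx 2), next='a' -> output (2, 'a'), add 'aaa' as idx 5
Step 6: w='c' (idx 3), next='a' -> output (3, 'a'), add 'ca' as idx 6


Encoded: [(0, 'a'), (1, 'a'), (0, 'c'), (2, 'c'), (2, 'a'), (3, 'a')]


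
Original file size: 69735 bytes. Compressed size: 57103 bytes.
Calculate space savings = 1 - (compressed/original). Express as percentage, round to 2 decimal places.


ratio = compressed/original = 57103/69735 = 0.818857
savings = 1 - ratio = 1 - 0.818857 = 0.181143
as a percentage: 0.181143 * 100 = 18.11%

Space savings = 1 - 57103/69735 = 18.11%
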